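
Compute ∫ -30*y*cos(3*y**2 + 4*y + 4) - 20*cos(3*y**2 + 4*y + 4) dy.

-5*sin(3*y**2 + 4*y + 4) + C

Let u = 3*y**2 + 4*y + 4, so du = (6*y + 4) dy.
Rewriting, the integral becomes -5·∫ cos(u) du = -5·sin(u).
Substituting back, u = 3*y**2 + 4*y + 4.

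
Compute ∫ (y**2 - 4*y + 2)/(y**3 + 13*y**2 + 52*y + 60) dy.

7*log(y + 2)/6 - 47*log(y + 5)/3 + 31*log(y + 6)/2 + C

Factor the denominator: (y + 2)*(y + 5)*(y + 6).
Partial-fraction decomposition: 31/(2*(y + 6)) - 47/(3*(y + 5)) + 7/(6*(y + 2)).
Integrate each term: A/(y−a) contributes A·log|y−a|.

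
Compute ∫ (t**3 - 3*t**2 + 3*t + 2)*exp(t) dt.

Use integration by parts with u = t**3 - 3*t**2 + 3*t + 2, dv = exp(t) dt, so v = exp(t).
Apply parts 3 times (tabular method): alternate signs, differentiate u down to 0, integrate dv up.

(t**3 - 6*t**2 + 15*t - 13)*exp(t) + C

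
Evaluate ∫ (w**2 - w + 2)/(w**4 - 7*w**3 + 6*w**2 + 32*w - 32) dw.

Factor the denominator: (w - 4)**2*(w - 1)*(w + 2).
Partial-fraction decomposition: -2/(27*(w + 2)) + 2/(27*(w - 1)) + 7/(9*(w - 4)**2).
Integrate each term; A/(w−a) gives A·log|w−a|; A/(w−a)² gives −A/(w−a).

2*log(w - 1)/27 - 2*log(w + 2)/27 - 7/(9*w - 36) + C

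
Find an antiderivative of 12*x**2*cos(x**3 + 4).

Let u = x**3 + 4, so du = (3*x**2) dx.
Rewriting, the integral becomes 4·∫ cos(u) du = 4·sin(u).
Substituting back, u = x**3 + 4.

4*sin(x**3 + 4) + C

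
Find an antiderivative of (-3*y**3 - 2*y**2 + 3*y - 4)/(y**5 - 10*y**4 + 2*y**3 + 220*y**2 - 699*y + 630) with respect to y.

Factor the denominator: (y - 7)*(y - 3)**2*(y - 2)*(y + 5).
Partial-fraction decomposition: 51/(896*(y + 5)) + 6/(7*(y - 2)) + 31/(128*(y - 3)) + 47/(16*(y - 3)**2) - 37/(32*(y - 7)).
Integrate each term; A/(y−a) gives A·log|y−a|; A/(y−a)² gives −A/(y−a).

-37*log(y - 7)/32 + 31*log(y - 3)/128 + 6*log(y - 2)/7 + 51*log(y + 5)/896 - 47/(16*y - 48) + C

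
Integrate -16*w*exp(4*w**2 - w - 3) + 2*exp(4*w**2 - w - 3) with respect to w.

Let u = 4*w**2 - w - 3, so du = (8*w - 1) dw.
Rewriting, the integral becomes -2·∫ e^u du = -2·e^u.
Substituting back, u = 4*w**2 - w - 3.

-2*exp(4*w**2 - w - 3) + C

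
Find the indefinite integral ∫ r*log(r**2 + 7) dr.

Let u = r**2 + 7, so du = (2*r) dr.
The integral becomes (1/2)·∫ log(u) du; integrate by parts with u′=log(u), dv′=du.

r**2*log(r**2 + 7)/2 - r**2/2 + 7*log(r**2 + 7)/2 + C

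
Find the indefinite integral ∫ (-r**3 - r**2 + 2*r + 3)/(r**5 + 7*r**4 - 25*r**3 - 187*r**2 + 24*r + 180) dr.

-137*log(r - 5)/2904 - 3*log(r - 1)/392 + log(r + 1)/300 + 7633*log(r + 6)/148225 + 171/(385*r + 2310) + C

Factor the denominator: (r - 5)*(r - 1)*(r + 1)*(r + 6)**2.
Partial-fraction decomposition: 7633/(148225*(r + 6)) - 171/(385*(r + 6)**2) + 1/(300*(r + 1)) - 3/(392*(r - 1)) - 137/(2904*(r - 5)).
Integrate each term; A/(r−a) gives A·log|r−a|; A/(r−a)² gives −A/(r−a).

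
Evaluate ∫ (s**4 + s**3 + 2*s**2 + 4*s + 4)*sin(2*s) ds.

-s**4*cos(2*s)/2 + s**3*sin(2*s) - s**3*cos(2*s)/2 + 3*s**2*sin(2*s)/4 + s**2*cos(2*s)/2 - s*sin(2*s)/2 - 5*s*cos(2*s)/4 + 5*sin(2*s)/8 - 9*cos(2*s)/4 + C

Use integration by parts with u = s**4 + s**3 + 2*s**2 + 4*s + 4, dv = sin(2*s) ds, so v = -cos(2*s)/2.
Apply parts 4 times (tabular method): alternate signs, differentiate u down to 0, integrate dv up.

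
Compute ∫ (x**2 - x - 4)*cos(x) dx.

x**2*sin(x) - x*sin(x) + 2*x*cos(x) - 6*sin(x) - cos(x) + C

Use integration by parts with u = x**2 - x - 4, dv = cos(x) dx, so v = sin(x).
Apply parts 2 times (tabular method): alternate signs, differentiate u down to 0, integrate dv up.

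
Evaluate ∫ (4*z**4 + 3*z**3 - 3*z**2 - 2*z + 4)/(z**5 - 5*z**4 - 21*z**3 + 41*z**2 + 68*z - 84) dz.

97*log(z - 7)/25 - 19*log(z - 2)/25 + log(z - 1)/12 - log(z + 2)/3 + 113*log(z + 3)/100 + C

Factor the denominator: (z - 7)*(z - 2)*(z - 1)*(z + 2)*(z + 3).
Partial-fraction decomposition: 113/(100*(z + 3)) - 1/(3*(z + 2)) + 1/(12*(z - 1)) - 19/(25*(z - 2)) + 97/(25*(z - 7)).
Integrate each term: A/(z−a) contributes A·log|z−a|.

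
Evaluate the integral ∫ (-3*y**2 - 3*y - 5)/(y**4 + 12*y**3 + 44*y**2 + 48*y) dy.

Factor the denominator: y*(y + 2)*(y + 4)*(y + 6).
Partial-fraction decomposition: 95/(48*(y + 6)) - 41/(16*(y + 4)) + 11/(16*(y + 2)) - 5/(48*y).
Integrate each term: A/(y−a) contributes A·log|y−a|.

-5*log(y)/48 + 11*log(y + 2)/16 - 41*log(y + 4)/16 + 95*log(y + 6)/48 + C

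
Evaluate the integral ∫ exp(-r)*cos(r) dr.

exp(-r)*sin(r)/2 - exp(-r)*cos(r)/2 + C

Let I denote the integral. Integrate by parts with u = cos(r), dv = exp(-r) dr, so v = -exp(-r): I = -exp(-r)*cos(r) − ∫ exp(-r)*sin(r) dr.
Apply parts again with u = sin(r), dv = exp(-r) dr: ∫ exp(-r)*sin(r) dr = -exp(-r)*sin(r) + I. Substituting back brings back I: I = exp(-r)*sin(r) - exp(-r)*cos(r) − I.
Solving for I: (1 + 1)·I equals the remaining terms, so I = (1/2)·(exp(-r)*sin(r) - exp(-r)*cos(r)).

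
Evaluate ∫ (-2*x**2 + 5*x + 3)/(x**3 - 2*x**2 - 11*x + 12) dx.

Factor the denominator: (x - 4)*(x - 1)*(x + 3).
Partial-fraction decomposition: -15/(14*(x + 3)) - 1/(2*(x - 1)) - 3/(7*(x - 4)).
Integrate each term: A/(x−a) contributes A·log|x−a|.

-3*log(x - 4)/7 - log(x - 1)/2 - 15*log(x + 3)/14 + C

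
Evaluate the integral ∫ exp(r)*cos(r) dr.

exp(r)*sin(r)/2 + exp(r)*cos(r)/2 + C

Let I denote the integral. Integrate by parts with u = cos(r), dv = exp(r) dr, so v = exp(r): I = exp(r)*cos(r) + ∫ exp(r)*sin(r) dr.
Apply parts again with u = sin(r), dv = exp(r) dr: ∫ exp(r)*sin(r) dr = exp(r)*sin(r) − I. Substituting back brings back I: I = exp(r)*sin(r) + exp(r)*cos(r) − I.
Solving for I: (1 + 1)·I equals the remaining terms, so I = (1/2)·(exp(r)*sin(r) + exp(r)*cos(r)).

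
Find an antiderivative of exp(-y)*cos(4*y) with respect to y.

4*exp(-y)*sin(4*y)/17 - exp(-y)*cos(4*y)/17 + C

Let I denote the integral. Integrate by parts with u = cos(4*y), dv = exp(-y) dy, so v = -exp(-y): I = -exp(-y)*cos(4*y) − 4·∫ exp(-y)*sin(4*y) dy.
Apply parts again with u = sin(4*y), dv = exp(-y) dy: ∫ exp(-y)*sin(4*y) dy = -exp(-y)*sin(4*y) + 4·I. Substituting back brings back I: I = 4*exp(-y)*sin(4*y) - exp(-y)*cos(4*y) − 16·I.
Solving for I: (1 + 16)·I equals the remaining terms, so I = (1/17)·(4*exp(-y)*sin(4*y) - exp(-y)*cos(4*y)).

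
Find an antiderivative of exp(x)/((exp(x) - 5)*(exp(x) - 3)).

log(exp(x) - 5)/2 - log(exp(x) - 3)/2 + C

Let u = e^x, du = e^x dx.
The integral becomes ∫ du/((u-5)(u-3)); decompose into partial fractions.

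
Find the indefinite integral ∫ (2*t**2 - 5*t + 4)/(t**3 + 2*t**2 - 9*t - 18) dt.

7*log(t - 3)/30 - 22*log(t + 2)/5 + 37*log(t + 3)/6 + C

Factor the denominator: (t - 3)*(t + 2)*(t + 3).
Partial-fraction decomposition: 37/(6*(t + 3)) - 22/(5*(t + 2)) + 7/(30*(t - 3)).
Integrate each term: A/(t−a) contributes A·log|t−a|.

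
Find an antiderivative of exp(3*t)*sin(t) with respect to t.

3*exp(3*t)*sin(t)/10 - exp(3*t)*cos(t)/10 + C

Let I denote the integral. Integrate by parts with u = sin(t), dv = exp(3*t) dt, so v = exp(3*t)/3: I = exp(3*t)*sin(t)/3 − (1/3)·∫ exp(3*t)*cos(t) dt.
Apply parts again with u = cos(t), dv = exp(3*t) dt: ∫ exp(3*t)*cos(t) dt = exp(3*t)*cos(t)/3 + (1/3)·I. Substituting back brings back I: I = exp(3*t)*sin(t)/3 - exp(3*t)*cos(t)/9 − (1/9)·I.
Solving for I: (1 + 1/9)·I equals the remaining terms, so I = (9/10)·(exp(3*t)*sin(t)/3 - exp(3*t)*cos(t)/9).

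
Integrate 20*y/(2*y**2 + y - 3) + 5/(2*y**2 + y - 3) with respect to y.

Let u = 2*y**2 + y - 3, so du = (4*y + 1) dy.
Rewriting, the integral becomes 5·∫ 1/u du = 5·log(u).
Substituting back, u = 2*y**2 + y - 3.

5*log(2*y**2 + y - 3) + C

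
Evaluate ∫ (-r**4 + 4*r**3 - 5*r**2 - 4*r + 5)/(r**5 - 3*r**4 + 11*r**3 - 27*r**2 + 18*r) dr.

5*log(r)/18 - 7*log(r - 2)/26 + log(r - 1)/10 - 1297*log(r**2 + 9)/2340 + 187*atan(r/3)/390 + C

Factor the denominator: r*(r - 2)*(r - 1)*(r**2 + 9).
Partial-fraction decomposition: -(1297*r - 1683)/(1170*(r**2 + 9)) + 1/(10*(r - 1)) - 7/(26*(r - 2)) + 5/(18*r).
Integrate each term; A/(r−a) gives A·log|r−a|; the (Br+D)/(r²+p²) term gives a log and an atan.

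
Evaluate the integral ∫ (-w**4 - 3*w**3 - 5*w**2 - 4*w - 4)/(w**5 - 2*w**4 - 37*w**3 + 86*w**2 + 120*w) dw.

-log(w)/30 - 383*log(w - 5)/110 + 137*log(w - 4)/50 + log(w + 1)/50 - 202*log(w + 6)/825 + C

Factor the denominator: w*(w - 5)*(w - 4)*(w + 1)*(w + 6).
Partial-fraction decomposition: -202/(825*(w + 6)) + 1/(50*(w + 1)) + 137/(50*(w - 4)) - 383/(110*(w - 5)) - 1/(30*w).
Integrate each term: A/(w−a) contributes A·log|w−a|.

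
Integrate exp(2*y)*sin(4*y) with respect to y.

Let I denote the integral. Integrate by parts with u = sin(4*y), dv = exp(2*y) dy, so v = exp(2*y)/2: I = exp(2*y)*sin(4*y)/2 − 2·∫ exp(2*y)*cos(4*y) dy.
Apply parts again with u = cos(4*y), dv = exp(2*y) dy: ∫ exp(2*y)*cos(4*y) dy = exp(2*y)*cos(4*y)/2 + 2·I. Substituting back brings back I: I = exp(2*y)*sin(4*y)/2 - exp(2*y)*cos(4*y) − 4·I.
Solving for I: (1 + 4)·I equals the remaining terms, so I = (1/5)·(exp(2*y)*sin(4*y)/2 - exp(2*y)*cos(4*y)).

exp(2*y)*sin(4*y)/10 - exp(2*y)*cos(4*y)/5 + C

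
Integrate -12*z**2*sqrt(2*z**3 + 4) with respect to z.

Let u = 2*z**3 + 4, so du = (6*z**2) dz.
Rewriting, the integral becomes -2·∫ √u du = -2·(2/3)u^(3/2).
Substituting back, u = 2*z**3 + 4.

-4*(2*z**3 + 4)**(3/2)/3 + C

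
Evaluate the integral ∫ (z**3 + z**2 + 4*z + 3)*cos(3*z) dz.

Use integration by parts with u = z**3 + z**2 + 4*z + 3, dv = cos(3*z) dz, so v = sin(3*z)/3.
Apply parts 3 times (tabular method): alternate signs, differentiate u down to 0, integrate dv up.

z**3*sin(3*z)/3 + z**2*sin(3*z)/3 + z**2*cos(3*z)/3 + 10*z*sin(3*z)/9 + 2*z*cos(3*z)/9 + 25*sin(3*z)/27 + 10*cos(3*z)/27 + C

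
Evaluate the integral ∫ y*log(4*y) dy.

Use integration by parts with u = log(4*y), dv = y dy.
Then du = 1/y dy and v = y**2/2.

y**2*(log(y) + 2*log(2))/2 - y**2/4 + C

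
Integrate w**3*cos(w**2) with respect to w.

w**2*sin(w**2)/2 + cos(w**2)/2 + C

Let u = w², du = 2w dw; rewrite as (1/2)∫ u^1·cos(1u) du.
Now integrate by parts 1 time.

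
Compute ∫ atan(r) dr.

r*atan(r) - log(r**2 + 1)/2 + C

Use integration by parts with u = arctan(r), dv = dr.
Then du = 1/(r**2 + 1) dr.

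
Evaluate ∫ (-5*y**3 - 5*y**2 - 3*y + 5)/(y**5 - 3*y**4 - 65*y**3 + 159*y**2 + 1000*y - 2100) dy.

-19*log(y - 7)/15 + 38*log(y - 5)/33 - 61*log(y - 2)/840 - 13*log(y + 5)/21 + 71*log(y + 6)/88 + C

Factor the denominator: (y - 7)*(y - 5)*(y - 2)*(y + 5)*(y + 6).
Partial-fraction decomposition: 71/(88*(y + 6)) - 13/(21*(y + 5)) - 61/(840*(y - 2)) + 38/(33*(y - 5)) - 19/(15*(y - 7)).
Integrate each term: A/(y−a) contributes A·log|y−a|.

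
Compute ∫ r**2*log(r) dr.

Use integration by parts with u = log(r), dv = r**2 dr.
Then du = 1/r dr and v = r**3/3.

r**3*log(r)/3 - r**3/9 + C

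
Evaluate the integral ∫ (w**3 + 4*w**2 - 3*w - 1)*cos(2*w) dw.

w**3*sin(2*w)/2 + 2*w**2*sin(2*w) + 3*w**2*cos(2*w)/4 - 9*w*sin(2*w)/4 + 2*w*cos(2*w) - 3*sin(2*w)/2 - 9*cos(2*w)/8 + C

Use integration by parts with u = w**3 + 4*w**2 - 3*w - 1, dv = cos(2*w) dw, so v = sin(2*w)/2.
Apply parts 3 times (tabular method): alternate signs, differentiate u down to 0, integrate dv up.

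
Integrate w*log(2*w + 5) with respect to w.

w**2*log(2*w + 5)/2 - w**2/4 + 5*w/4 - 25*log(2*w + 5)/8 + C

Use integration by parts with u = log(2*w + 5), dv = w dw.
Then du = 2/(2*w + 5) dw and v = w**2/2.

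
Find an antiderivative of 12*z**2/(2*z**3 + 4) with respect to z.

Let u = 2*z**3 + 4, so du = (6*z**2) dz.
Rewriting, the integral becomes 2·∫ 1/u du = 2·log(u).
Substituting back, u = 2*z**3 + 4.

2*log(2*z**3 + 4) + C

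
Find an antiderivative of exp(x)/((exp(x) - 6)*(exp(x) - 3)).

log(exp(x) - 6)/3 - log(exp(x) - 3)/3 + C

Let u = e^x, du = e^x dx.
The integral becomes ∫ du/((u-6)(u-3)); decompose into partial fractions.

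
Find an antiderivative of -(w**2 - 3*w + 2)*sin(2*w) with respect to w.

Use integration by parts with u = w**2 - 3*w + 2, dv = -sin(2*w) dw, so v = cos(2*w)/2.
Apply parts 2 times (tabular method): alternate signs, differentiate u down to 0, integrate dv up.

w**2*cos(2*w)/2 - w*sin(2*w)/2 - 3*w*cos(2*w)/2 + 3*sin(2*w)/4 + 3*cos(2*w)/4 + C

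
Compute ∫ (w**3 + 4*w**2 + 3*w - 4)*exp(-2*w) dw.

(-4*w**3 - 22*w**2 - 34*w - 1)*exp(-2*w)/8 + C

Use integration by parts with u = w**3 + 4*w**2 + 3*w - 4, dv = exp(-2*w) dw, so v = -exp(-2*w)/2.
Apply parts 3 times (tabular method): alternate signs, differentiate u down to 0, integrate dv up.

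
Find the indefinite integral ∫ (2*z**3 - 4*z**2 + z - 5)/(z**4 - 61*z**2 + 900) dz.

289*log(z - 6)/132 - 15*log(z - 5)/11 - 36*log(z + 5)/11 + 587*log(z + 6)/132 + C

Factor the denominator: (z - 6)*(z - 5)*(z + 5)*(z + 6).
Partial-fraction decomposition: 587/(132*(z + 6)) - 36/(11*(z + 5)) - 15/(11*(z - 5)) + 289/(132*(z - 6)).
Integrate each term: A/(z−a) contributes A·log|z−a|.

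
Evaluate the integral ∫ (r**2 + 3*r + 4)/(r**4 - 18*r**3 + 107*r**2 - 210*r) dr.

-2*log(r)/105 + 37*log(r - 7)/7 - 29*log(r - 6)/3 + 22*log(r - 5)/5 + C

Factor the denominator: r*(r - 7)*(r - 6)*(r - 5).
Partial-fraction decomposition: 22/(5*(r - 5)) - 29/(3*(r - 6)) + 37/(7*(r - 7)) - 2/(105*r).
Integrate each term: A/(r−a) contributes A·log|r−a|.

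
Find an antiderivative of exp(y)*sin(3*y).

exp(y)*sin(3*y)/10 - 3*exp(y)*cos(3*y)/10 + C

Let I denote the integral. Integrate by parts with u = sin(3*y), dv = exp(y) dy, so v = exp(y): I = exp(y)*sin(3*y) − 3·∫ exp(y)*cos(3*y) dy.
Apply parts again with u = cos(3*y), dv = exp(y) dy: ∫ exp(y)*cos(3*y) dy = exp(y)*cos(3*y) + 3·I. Substituting back brings back I: I = exp(y)*sin(3*y) - 3*exp(y)*cos(3*y) − 9·I.
Solving for I: (1 + 9)·I equals the remaining terms, so I = (1/10)·(exp(y)*sin(3*y) - 3*exp(y)*cos(3*y)).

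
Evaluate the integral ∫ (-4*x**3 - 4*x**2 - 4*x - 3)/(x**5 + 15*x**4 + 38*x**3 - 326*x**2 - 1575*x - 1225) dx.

Factor the denominator: (x - 5)*(x + 1)*(x + 5)*(x + 7)**2.
Partial-fraction decomposition: -1459/(576*(x + 7)) - 1201/(144*(x + 7)**2) + 417/(160*(x + 5)) - 1/(864*(x + 1)) - 623/(8640*(x - 5)).
Integrate each term; A/(x−a) gives A·log|x−a|; A/(x−a)² gives −A/(x−a).

-623*log(x - 5)/8640 - log(x + 1)/864 + 417*log(x + 5)/160 - 1459*log(x + 7)/576 + 1201/(144*x + 1008) + C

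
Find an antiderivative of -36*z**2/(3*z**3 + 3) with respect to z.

Let u = 3*z**3 + 3, so du = (9*z**2) dz.
Rewriting, the integral becomes -4·∫ 1/u du = -4·log(u).
Substituting back, u = 3*z**3 + 3.

-4*log(3*z**3 + 3) + C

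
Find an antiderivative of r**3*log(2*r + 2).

Use integration by parts with u = log(2*r + 2), dv = r**3 dr.
Then du = 2/(2*r + 2) dr and v = r**4/4.

r**4*log(2*r + 2)/4 - r**4/16 + r**3/12 - r**2/8 + r/4 - log(r + 1)/4 + C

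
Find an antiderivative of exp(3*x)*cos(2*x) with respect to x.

Let I denote the integral. Integrate by parts with u = cos(2*x), dv = exp(3*x) dx, so v = exp(3*x)/3: I = exp(3*x)*cos(2*x)/3 + (2/3)·∫ exp(3*x)*sin(2*x) dx.
Apply parts again with u = sin(2*x), dv = exp(3*x) dx: ∫ exp(3*x)*sin(2*x) dx = exp(3*x)*sin(2*x)/3 − (2/3)·I. Substituting back brings back I: I = 2*exp(3*x)*sin(2*x)/9 + exp(3*x)*cos(2*x)/3 − (4/9)·I.
Solving for I: (1 + 4/9)·I equals the remaining terms, so I = (9/13)·(2*exp(3*x)*sin(2*x)/9 + exp(3*x)*cos(2*x)/3).

2*exp(3*x)*sin(2*x)/13 + 3*exp(3*x)*cos(2*x)/13 + C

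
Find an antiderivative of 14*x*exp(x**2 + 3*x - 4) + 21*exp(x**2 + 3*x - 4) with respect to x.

Let u = x**2 + 3*x - 4, so du = (2*x + 3) dx.
Rewriting, the integral becomes 7·∫ e^u du = 7·e^u.
Substituting back, u = x**2 + 3*x - 4.

7*exp(x**2 + 3*x - 4) + C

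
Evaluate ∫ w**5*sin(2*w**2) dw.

Let u = w², du = 2w dw; rewrite as (1/2)∫ u^2·sin(2u) du.
Now integrate by parts 2 times.

-w**4*cos(2*w**2)/4 + w**2*sin(2*w**2)/4 + cos(2*w**2)/8 + C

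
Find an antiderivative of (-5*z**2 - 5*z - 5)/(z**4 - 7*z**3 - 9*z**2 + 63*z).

-5*log(z)/63 - 57*log(z - 7)/56 + 65*log(z - 3)/72 + 7*log(z + 3)/36 + C

Factor the denominator: z*(z - 7)*(z - 3)*(z + 3).
Partial-fraction decomposition: 7/(36*(z + 3)) + 65/(72*(z - 3)) - 57/(56*(z - 7)) - 5/(63*z).
Integrate each term: A/(z−a) contributes A·log|z−a|.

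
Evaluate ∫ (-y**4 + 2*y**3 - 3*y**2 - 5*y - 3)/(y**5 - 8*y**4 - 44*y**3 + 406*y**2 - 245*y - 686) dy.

Factor the denominator: (y - 7)**2*(y - 2)*(y + 1)*(y + 7).
Partial-fraction decomposition: -1601/(5292*(y + 7)) + 1/(288*(y + 1)) - 1/(27*(y - 2)) - 1041/(1568*(y - 7)) - 95/(28*(y - 7)**2).
Integrate each term; A/(y−a) gives A·log|y−a|; A/(y−a)² gives −A/(y−a).

-1041*log(y - 7)/1568 - log(y - 2)/27 + log(y + 1)/288 - 1601*log(y + 7)/5292 + 95/(28*y - 196) + C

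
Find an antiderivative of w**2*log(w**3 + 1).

Let u = w**3 + 1, so du = (3*w**2) dw.
The integral becomes (1/3)·∫ log(u) du; integrate by parts with u′=log(u), dv′=du.

w**3*log(w**3 + 1)/3 - w**3/3 + log(w**3 + 1)/3 + C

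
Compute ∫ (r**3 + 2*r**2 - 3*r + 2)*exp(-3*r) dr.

(-3*r**3 - 9*r**2 + 3*r - 5)*exp(-3*r)/9 + C

Use integration by parts with u = r**3 + 2*r**2 - 3*r + 2, dv = exp(-3*r) dr, so v = -exp(-3*r)/3.
Apply parts 3 times (tabular method): alternate signs, differentiate u down to 0, integrate dv up.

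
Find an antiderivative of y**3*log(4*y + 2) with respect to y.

y**4*log(4*y + 2)/4 - y**4/16 + y**3/24 - y**2/32 + y/32 - log(2*y + 1)/64 + C

Use integration by parts with u = log(4*y + 2), dv = y**3 dy.
Then du = 4/(4*y + 2) dy and v = y**4/4.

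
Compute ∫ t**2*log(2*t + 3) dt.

t**3*log(2*t + 3)/3 - t**3/9 + t**2/4 - 3*t/4 + 9*log(2*t + 3)/8 + C

Use integration by parts with u = log(2*t + 3), dv = t**2 dt.
Then du = 2/(2*t + 3) dt and v = t**3/3.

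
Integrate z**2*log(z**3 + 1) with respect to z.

Let u = z**3 + 1, so du = (3*z**2) dz.
The integral becomes (1/3)·∫ log(u) du; integrate by parts with u′=log(u), dv′=du.

z**3*log(z**3 + 1)/3 - z**3/3 + log(z**3 + 1)/3 + C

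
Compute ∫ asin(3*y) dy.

y*asin(3*y) + sqrt(-9*y**2 + 1)/3 + C

Use integration by parts with u = arcsin(3*y), dv = dy.
Then du = 3/sqrt(-9*y**2 + 1) dy.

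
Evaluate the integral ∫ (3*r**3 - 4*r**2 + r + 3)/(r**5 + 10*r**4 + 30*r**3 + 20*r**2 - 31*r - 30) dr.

log(r - 1)/48 + 5*log(r + 1)/16 - 13*log(r + 2)/3 + 117*log(r + 3)/16 - 53*log(r + 5)/16 + C

Factor the denominator: (r - 1)*(r + 1)*(r + 2)*(r + 3)*(r + 5).
Partial-fraction decomposition: -53/(16*(r + 5)) + 117/(16*(r + 3)) - 13/(3*(r + 2)) + 5/(16*(r + 1)) + 1/(48*(r - 1)).
Integrate each term: A/(r−a) contributes A·log|r−a|.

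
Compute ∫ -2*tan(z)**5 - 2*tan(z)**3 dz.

-tan(z)**4/2 + C

Let u = tan(z), so du = (tan(z)**2 + 1) dz.
Rewriting, the integral becomes -2·∫ u^3 du = -2·u^4/4.
Substituting back, u = tan(z).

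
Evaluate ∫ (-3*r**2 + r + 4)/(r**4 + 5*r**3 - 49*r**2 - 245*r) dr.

-4*log(r)/245 - 17*log(r - 7)/147 - 19*log(r + 5)/30 + 75*log(r + 7)/98 + C

Factor the denominator: r*(r - 7)*(r + 5)*(r + 7).
Partial-fraction decomposition: 75/(98*(r + 7)) - 19/(30*(r + 5)) - 17/(147*(r - 7)) - 4/(245*r).
Integrate each term: A/(r−a) contributes A·log|r−a|.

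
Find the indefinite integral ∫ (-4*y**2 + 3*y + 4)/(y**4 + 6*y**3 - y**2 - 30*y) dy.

Factor the denominator: y*(y - 2)*(y + 3)*(y + 5).
Partial-fraction decomposition: 111/(70*(y + 5)) - 41/(30*(y + 3)) - 3/(35*(y - 2)) - 2/(15*y).
Integrate each term: A/(y−a) contributes A·log|y−a|.

-2*log(y)/15 - 3*log(y - 2)/35 - 41*log(y + 3)/30 + 111*log(y + 5)/70 + C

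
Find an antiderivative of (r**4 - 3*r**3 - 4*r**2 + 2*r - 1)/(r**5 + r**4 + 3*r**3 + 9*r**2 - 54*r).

Factor the denominator: r*(r - 2)*(r + 3)*(r**2 + 9).
Partial-fraction decomposition: 29*(17*r - 57)/(702*(r**2 + 9)) + 119/(270*(r + 3)) - 21/(130*(r - 2)) + 1/(54*r).
Integrate each term; A/(r−a) gives A·log|r−a|; the (Br+D)/(r²+p²) term gives a log and an atan.

log(r)/54 - 21*log(r - 2)/130 + 119*log(r + 3)/270 + 493*log(r**2 + 9)/1404 - 551*atan(r/3)/702 + C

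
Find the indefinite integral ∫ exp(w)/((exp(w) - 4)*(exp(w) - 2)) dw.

Let u = e^w, du = e^w dw.
The integral becomes ∫ du/((u-4)(u-2)); decompose into partial fractions.

log(exp(w) - 4)/2 - log(exp(w) - 2)/2 + C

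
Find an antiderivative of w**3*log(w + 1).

Use integration by parts with u = log(w + 1), dv = w**3 dw.
Then du = 1/(w + 1) dw and v = w**4/4.

w**4*log(w + 1)/4 - w**4/16 + w**3/12 - w**2/8 + w/4 - log(w + 1)/4 + C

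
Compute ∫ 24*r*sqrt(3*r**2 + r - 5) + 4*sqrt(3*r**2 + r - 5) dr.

Let u = 3*r**2 + r - 5, so du = (6*r + 1) dr.
Rewriting, the integral becomes 4·∫ √u du = 4·(2/3)u^(3/2).
Substituting back, u = 3*r**2 + r - 5.

8*(3*r**2 + r - 5)**(3/2)/3 + C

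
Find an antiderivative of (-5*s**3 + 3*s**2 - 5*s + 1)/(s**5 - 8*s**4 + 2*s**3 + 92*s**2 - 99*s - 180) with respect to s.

Factor the denominator: (s - 5)*(s - 4)*(s - 3)*(s + 1)*(s + 3).
Partial-fraction decomposition: 89/(336*(s + 3)) - 7/(120*(s + 1)) - 61/(24*(s - 3)) + 291/(35*(s - 4)) - 287/(48*(s - 5)).
Integrate each term: A/(s−a) contributes A·log|s−a|.

-287*log(s - 5)/48 + 291*log(s - 4)/35 - 61*log(s - 3)/24 - 7*log(s + 1)/120 + 89*log(s + 3)/336 + C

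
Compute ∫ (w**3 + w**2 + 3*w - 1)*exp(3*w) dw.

(w**3 + 3*w - 2)*exp(3*w)/3 + C

Use integration by parts with u = w**3 + w**2 + 3*w - 1, dv = exp(3*w) dw, so v = exp(3*w)/3.
Apply parts 3 times (tabular method): alternate signs, differentiate u down to 0, integrate dv up.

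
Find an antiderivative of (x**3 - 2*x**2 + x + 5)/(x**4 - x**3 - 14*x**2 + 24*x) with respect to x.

5*log(x)/24 + 17*log(x - 3)/21 - 7*log(x - 2)/12 + 95*log(x + 4)/168 + C

Factor the denominator: x*(x - 3)*(x - 2)*(x + 4).
Partial-fraction decomposition: 95/(168*(x + 4)) - 7/(12*(x - 2)) + 17/(21*(x - 3)) + 5/(24*x).
Integrate each term: A/(x−a) contributes A·log|x−a|.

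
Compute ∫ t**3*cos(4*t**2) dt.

Let u = t², du = 2t dt; rewrite as (1/2)∫ u^1·cos(4u) du.
Now integrate by parts 1 time.

t**2*sin(4*t**2)/8 + cos(4*t**2)/32 + C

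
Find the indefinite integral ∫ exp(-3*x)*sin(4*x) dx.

-3*exp(-3*x)*sin(4*x)/25 - 4*exp(-3*x)*cos(4*x)/25 + C

Let I denote the integral. Integrate by parts with u = sin(4*x), dv = exp(-3*x) dx, so v = -exp(-3*x)/3: I = -exp(-3*x)*sin(4*x)/3 + (4/3)·∫ exp(-3*x)*cos(4*x) dx.
Apply parts again with u = cos(4*x), dv = exp(-3*x) dx: ∫ exp(-3*x)*cos(4*x) dx = -exp(-3*x)*cos(4*x)/3 − (4/3)·I. Substituting back brings back I: I = -exp(-3*x)*sin(4*x)/3 - 4*exp(-3*x)*cos(4*x)/9 − (16/9)·I.
Solving for I: (1 + 16/9)·I equals the remaining terms, so I = (9/25)·(-exp(-3*x)*sin(4*x)/3 - 4*exp(-3*x)*cos(4*x)/9).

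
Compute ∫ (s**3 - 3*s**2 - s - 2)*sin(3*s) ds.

Use integration by parts with u = s**3 - 3*s**2 - s - 2, dv = sin(3*s) ds, so v = -cos(3*s)/3.
Apply parts 3 times (tabular method): alternate signs, differentiate u down to 0, integrate dv up.

-s**3*cos(3*s)/3 + s**2*sin(3*s)/3 + s**2*cos(3*s) - 2*s*sin(3*s)/3 + 5*s*cos(3*s)/9 - 5*sin(3*s)/27 + 4*cos(3*s)/9 + C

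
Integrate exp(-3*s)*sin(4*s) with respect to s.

-3*exp(-3*s)*sin(4*s)/25 - 4*exp(-3*s)*cos(4*s)/25 + C

Let I denote the integral. Integrate by parts with u = sin(4*s), dv = exp(-3*s) ds, so v = -exp(-3*s)/3: I = -exp(-3*s)*sin(4*s)/3 + (4/3)·∫ exp(-3*s)*cos(4*s) ds.
Apply parts again with u = cos(4*s), dv = exp(-3*s) ds: ∫ exp(-3*s)*cos(4*s) ds = -exp(-3*s)*cos(4*s)/3 − (4/3)·I. Substituting back brings back I: I = -exp(-3*s)*sin(4*s)/3 - 4*exp(-3*s)*cos(4*s)/9 − (16/9)·I.
Solving for I: (1 + 16/9)·I equals the remaining terms, so I = (9/25)·(-exp(-3*s)*sin(4*s)/3 - 4*exp(-3*s)*cos(4*s)/9).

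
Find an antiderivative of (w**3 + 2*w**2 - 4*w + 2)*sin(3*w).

-w**3*cos(3*w)/3 + w**2*sin(3*w)/3 - 2*w**2*cos(3*w)/3 + 4*w*sin(3*w)/9 + 14*w*cos(3*w)/9 - 14*sin(3*w)/27 - 14*cos(3*w)/27 + C

Use integration by parts with u = w**3 + 2*w**2 - 4*w + 2, dv = sin(3*w) dw, so v = -cos(3*w)/3.
Apply parts 3 times (tabular method): alternate signs, differentiate u down to 0, integrate dv up.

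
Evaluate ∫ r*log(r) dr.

Use integration by parts with u = log(r), dv = r dr.
Then du = 1/r dr and v = r**2/2.

r**2*log(r)/2 - r**2/4 + C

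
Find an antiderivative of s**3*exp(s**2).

(s**2 - 1)*exp(s**2)/2 + C

Let u = s², du = 2s ds; rewrite as (1/2)∫ u^1·exp(1u) du.
Now integrate by parts 1 time.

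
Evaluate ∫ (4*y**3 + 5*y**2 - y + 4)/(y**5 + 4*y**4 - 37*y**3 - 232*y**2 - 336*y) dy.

Factor the denominator: y*(y - 7)*(y + 3)*(y + 4)**2.
Partial-fraction decomposition: 817/(484*(y + 4)) + 42/(11*(y + 4)**2) - 28/(15*(y + 3)) + 807/(4235*(y - 7)) - 1/(84*y).
Integrate each term; A/(y−a) gives A·log|y−a|; A/(y−a)² gives −A/(y−a).

-log(y)/84 + 807*log(y - 7)/4235 - 28*log(y + 3)/15 + 817*log(y + 4)/484 - 42/(11*y + 44) + C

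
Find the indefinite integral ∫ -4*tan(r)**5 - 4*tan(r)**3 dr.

-tan(r)**4 + C

Let u = tan(r), so du = (tan(r)**2 + 1) dr.
Rewriting, the integral becomes -4·∫ u^3 du = -4·u^4/4.
Substituting back, u = tan(r).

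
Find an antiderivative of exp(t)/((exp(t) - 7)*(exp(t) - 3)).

log(exp(t) - 7)/4 - log(exp(t) - 3)/4 + C

Let u = e^t, du = e^t dt.
The integral becomes ∫ du/((u-7)(u-3)); decompose into partial fractions.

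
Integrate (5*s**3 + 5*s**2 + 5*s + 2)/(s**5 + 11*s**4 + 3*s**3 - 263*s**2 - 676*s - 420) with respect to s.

37*log(s - 5)/264 + log(s + 1)/60 - log(s + 2)/5 + 232*log(s + 6)/55 - 167*log(s + 7)/40 + C

Factor the denominator: (s - 5)*(s + 1)*(s + 2)*(s + 6)*(s + 7).
Partial-fraction decomposition: -167/(40*(s + 7)) + 232/(55*(s + 6)) - 1/(5*(s + 2)) + 1/(60*(s + 1)) + 37/(264*(s - 5)).
Integrate each term: A/(s−a) contributes A·log|s−a|.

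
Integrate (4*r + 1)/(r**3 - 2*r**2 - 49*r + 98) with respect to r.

29*log(r - 7)/70 - log(r - 2)/5 - 3*log(r + 7)/14 + C

Factor the denominator: (r - 7)*(r - 2)*(r + 7).
Partial-fraction decomposition: -3/(14*(r + 7)) - 1/(5*(r - 2)) + 29/(70*(r - 7)).
Integrate each term: A/(r−a) contributes A·log|r−a|.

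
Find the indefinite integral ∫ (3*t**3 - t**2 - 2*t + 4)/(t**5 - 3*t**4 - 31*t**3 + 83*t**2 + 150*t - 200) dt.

Factor the denominator: (t - 5)*(t - 4)*(t - 1)*(t + 2)*(t + 5).
Partial-fraction decomposition: -193/(810*(t + 5)) + 10/(189*(t + 2)) + 1/(54*(t - 1)) - 86/(81*(t - 4)) + 43/(35*(t - 5)).
Integrate each term: A/(t−a) contributes A·log|t−a|.

43*log(t - 5)/35 - 86*log(t - 4)/81 + log(t - 1)/54 + 10*log(t + 2)/189 - 193*log(t + 5)/810 + C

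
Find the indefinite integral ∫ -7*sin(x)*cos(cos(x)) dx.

Let u = cos(x), so du = (-sin(x)) dx.
Rewriting, the integral becomes 7·∫ cos(u) du = 7·sin(u).
Substituting back, u = cos(x).

7*sin(cos(x)) + C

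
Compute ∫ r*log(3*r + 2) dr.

Use integration by parts with u = log(3*r + 2), dv = r dr.
Then du = 3/(3*r + 2) dr and v = r**2/2.

r**2*log(3*r + 2)/2 - r**2/4 + r/3 - 2*log(3*r + 2)/9 + C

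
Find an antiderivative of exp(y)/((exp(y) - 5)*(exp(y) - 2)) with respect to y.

Let u = e^y, du = e^y dy.
The integral becomes ∫ du/((u-5)(u-2)); decompose into partial fractions.

log(exp(y) - 5)/3 - log(exp(y) - 2)/3 + C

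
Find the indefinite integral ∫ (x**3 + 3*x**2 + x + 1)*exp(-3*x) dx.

Use integration by parts with u = x**3 + 3*x**2 + x + 1, dv = exp(-3*x) dx, so v = -exp(-3*x)/3.
Apply parts 3 times (tabular method): alternate signs, differentiate u down to 0, integrate dv up.

(-9*x**3 - 36*x**2 - 33*x - 20)*exp(-3*x)/27 + C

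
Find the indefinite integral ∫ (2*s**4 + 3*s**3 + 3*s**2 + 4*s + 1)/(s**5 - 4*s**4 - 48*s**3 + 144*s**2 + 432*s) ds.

log(s)/432 + 6617*log(s - 6)/4608 - 13*log(s + 2)/512 + 2029*log(s + 6)/3456 - 3373/(576*s - 3456) + C

Factor the denominator: s*(s - 6)**2*(s + 2)*(s + 6).
Partial-fraction decomposition: 2029/(3456*(s + 6)) - 13/(512*(s + 2)) + 6617/(4608*(s - 6)) + 3373/(576*(s - 6)**2) + 1/(432*s).
Integrate each term; A/(s−a) gives A·log|s−a|; A/(s−a)² gives −A/(s−a).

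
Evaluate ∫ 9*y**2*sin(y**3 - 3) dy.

-3*cos(y**3 - 3) + C

Let u = y**3 - 3, so du = (3*y**2) dy.
Rewriting, the integral becomes 3·∫ sin(u) du = 3·-cos(u).
Substituting back, u = y**3 - 3.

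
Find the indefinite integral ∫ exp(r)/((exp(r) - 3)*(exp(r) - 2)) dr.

log(exp(r) - 3) - log(exp(r) - 2) + C

Let u = e^r, du = e^r dr.
The integral becomes ∫ du/((u-3)(u-2)); decompose into partial fractions.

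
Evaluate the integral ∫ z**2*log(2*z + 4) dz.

Use integration by parts with u = log(2*z + 4), dv = z**2 dz.
Then du = 2/(2*z + 4) dz and v = z**3/3.

z**3*log(2*z + 4)/3 - z**3/9 + z**2/3 - 4*z/3 + 8*log(z + 2)/3 + C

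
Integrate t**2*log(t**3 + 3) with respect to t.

t**3*log(t**3 + 3)/3 - t**3/3 + log(t**3 + 3) + C

Let u = t**3 + 3, so du = (3*t**2) dt.
The integral becomes (1/3)·∫ log(u) du; integrate by parts with u′=log(u), dv′=du.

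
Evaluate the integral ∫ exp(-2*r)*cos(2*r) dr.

Let I denote the integral. Integrate by parts with u = cos(2*r), dv = exp(-2*r) dr, so v = -exp(-2*r)/2: I = -exp(-2*r)*cos(2*r)/2 − ∫ exp(-2*r)*sin(2*r) dr.
Apply parts again with u = sin(2*r), dv = exp(-2*r) dr: ∫ exp(-2*r)*sin(2*r) dr = -exp(-2*r)*sin(2*r)/2 + I. Substituting back brings back I: I = exp(-2*r)*sin(2*r)/2 - exp(-2*r)*cos(2*r)/2 − I.
Solving for I: (1 + 1)·I equals the remaining terms, so I = (1/2)·(exp(-2*r)*sin(2*r)/2 - exp(-2*r)*cos(2*r)/2).

exp(-2*r)*sin(2*r)/4 - exp(-2*r)*cos(2*r)/4 + C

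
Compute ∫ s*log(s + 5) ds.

Use integration by parts with u = log(s + 5), dv = s ds.
Then du = 1/(s + 5) ds and v = s**2/2.

s**2*log(s + 5)/2 - s**2/4 + 5*s/2 - 25*log(s + 5)/2 + C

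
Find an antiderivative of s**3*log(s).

s**4*log(s)/4 - s**4/16 + C

Use integration by parts with u = log(s), dv = s**3 ds.
Then du = 1/s ds and v = s**4/4.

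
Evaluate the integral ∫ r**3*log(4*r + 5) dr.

r**4*log(4*r + 5)/4 - r**4/16 + 5*r**3/48 - 25*r**2/128 + 125*r/256 - 625*log(4*r + 5)/1024 + C

Use integration by parts with u = log(4*r + 5), dv = r**3 dr.
Then du = 4/(4*r + 5) dr and v = r**4/4.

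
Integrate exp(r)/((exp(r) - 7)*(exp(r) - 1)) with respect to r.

Let u = e^r, du = e^r dr.
The integral becomes ∫ du/((u-7)(u-1)); decompose into partial fractions.

log(exp(r) - 7)/6 - log(exp(r) - 1)/6 + C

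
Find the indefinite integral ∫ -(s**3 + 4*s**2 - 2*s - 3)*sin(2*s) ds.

s**3*cos(2*s)/2 - 3*s**2*sin(2*s)/4 + 2*s**2*cos(2*s) - 2*s*sin(2*s) - 7*s*cos(2*s)/4 + 7*sin(2*s)/8 - 5*cos(2*s)/2 + C

Use integration by parts with u = s**3 + 4*s**2 - 2*s - 3, dv = -sin(2*s) ds, so v = cos(2*s)/2.
Apply parts 3 times (tabular method): alternate signs, differentiate u down to 0, integrate dv up.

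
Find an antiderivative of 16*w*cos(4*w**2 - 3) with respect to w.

Let u = 4*w**2 - 3, so du = (8*w) dw.
Rewriting, the integral becomes 2·∫ cos(u) du = 2·sin(u).
Substituting back, u = 4*w**2 - 3.

2*sin(4*w**2 - 3) + C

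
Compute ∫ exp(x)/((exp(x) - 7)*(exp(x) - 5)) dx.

log(exp(x) - 7)/2 - log(exp(x) - 5)/2 + C

Let u = e^x, du = e^x dx.
The integral becomes ∫ du/((u-5)(u-7)); decompose into partial fractions.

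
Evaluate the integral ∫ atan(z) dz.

Use integration by parts with u = arctan(z), dv = dz.
Then du = 1/(z**2 + 1) dz.

z*atan(z) - log(z**2 + 1)/2 + C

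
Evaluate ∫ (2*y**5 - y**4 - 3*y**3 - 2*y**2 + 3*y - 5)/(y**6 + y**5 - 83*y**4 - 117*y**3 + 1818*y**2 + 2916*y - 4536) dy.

5017*log(y - 7)/1690 - 13549*log(y - 6)/6480 - log(y - 1)/980 + 259*log(y + 3)/1620 + 3446459*log(y + 6)/3577392 + 16295/(3276*y + 19656) + C

Factor the denominator: (y - 7)*(y - 6)*(y - 1)*(y + 3)*(y + 6)**2.
Partial-fraction decomposition: 3446459/(3577392*(y + 6)) - 16295/(3276*(y + 6)**2) + 259/(1620*(y + 3)) - 1/(980*(y - 1)) - 13549/(6480*(y - 6)) + 5017/(1690*(y - 7)).
Integrate each term; A/(y−a) gives A·log|y−a|; A/(y−a)² gives −A/(y−a).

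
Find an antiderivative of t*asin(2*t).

t**2*asin(2*t)/2 + t*sqrt(-4*t**2 + 1)/8 - asin(2*t)/16 + C

Use integration by parts with u = arcsin(2*t), dv = t dt.
Then du = 2/sqrt(-4*t**2 + 1) dt.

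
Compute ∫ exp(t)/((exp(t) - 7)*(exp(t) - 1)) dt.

Let u = e^t, du = e^t dt.
The integral becomes ∫ du/((u-1)(u-7)); decompose into partial fractions.

log(exp(t) - 7)/6 - log(exp(t) - 1)/6 + C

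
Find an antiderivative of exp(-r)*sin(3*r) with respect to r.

Let I denote the integral. Integrate by parts with u = sin(3*r), dv = exp(-r) dr, so v = -exp(-r): I = -exp(-r)*sin(3*r) + 3·∫ exp(-r)*cos(3*r) dr.
Apply parts again with u = cos(3*r), dv = exp(-r) dr: ∫ exp(-r)*cos(3*r) dr = -exp(-r)*cos(3*r) − 3·I. Substituting back brings back I: I = -exp(-r)*sin(3*r) - 3*exp(-r)*cos(3*r) − 9·I.
Solving for I: (1 + 9)·I equals the remaining terms, so I = (1/10)·(-exp(-r)*sin(3*r) - 3*exp(-r)*cos(3*r)).

-exp(-r)*sin(3*r)/10 - 3*exp(-r)*cos(3*r)/10 + C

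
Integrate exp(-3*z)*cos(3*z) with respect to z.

Let I denote the integral. Integrate by parts with u = cos(3*z), dv = exp(-3*z) dz, so v = -exp(-3*z)/3: I = -exp(-3*z)*cos(3*z)/3 − ∫ exp(-3*z)*sin(3*z) dz.
Apply parts again with u = sin(3*z), dv = exp(-3*z) dz: ∫ exp(-3*z)*sin(3*z) dz = -exp(-3*z)*sin(3*z)/3 + I. Substituting back brings back I: I = exp(-3*z)*sin(3*z)/3 - exp(-3*z)*cos(3*z)/3 − I.
Solving for I: (1 + 1)·I equals the remaining terms, so I = (1/2)·(exp(-3*z)*sin(3*z)/3 - exp(-3*z)*cos(3*z)/3).

exp(-3*z)*sin(3*z)/6 - exp(-3*z)*cos(3*z)/6 + C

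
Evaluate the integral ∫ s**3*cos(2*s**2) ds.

Let u = s², du = 2s ds; rewrite as (1/2)∫ u^1·cos(2u) du.
Now integrate by parts 1 time.

s**2*sin(2*s**2)/4 + cos(2*s**2)/8 + C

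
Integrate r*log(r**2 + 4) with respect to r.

Let u = r**2 + 4, so du = (2*r) dr.
The integral becomes (1/2)·∫ log(u) du; integrate by parts with u′=log(u), dv′=du.

r**2*log(r**2 + 4)/2 - r**2/2 + 2*log(r**2 + 4) + C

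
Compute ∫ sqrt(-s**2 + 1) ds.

Substitute s = sin(θ), so ds = cos(θ) dθ and the radical becomes sqrt(-s**2 + 1) = cos(θ) by the Pythagorean identity.
Integrate the resulting trig expression in θ, then back-substitute θ = asin(s), sin(θ) = s, cos(θ) = sqrt(-s**2 + 1) (absorbing any constant into C).

s*sqrt(-s**2 + 1)/2 + asin(s)/2 + C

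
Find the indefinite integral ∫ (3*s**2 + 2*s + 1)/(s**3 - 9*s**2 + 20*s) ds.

Factor the denominator: s*(s - 5)*(s - 4).
Partial-fraction decomposition: -57/(4*(s - 4)) + 86/(5*(s - 5)) + 1/(20*s).
Integrate each term: A/(s−a) contributes A·log|s−a|.

log(s)/20 + 86*log(s - 5)/5 - 57*log(s - 4)/4 + C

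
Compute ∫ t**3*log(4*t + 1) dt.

Use integration by parts with u = log(4*t + 1), dv = t**3 dt.
Then du = 4/(4*t + 1) dt and v = t**4/4.

t**4*log(4*t + 1)/4 - t**4/16 + t**3/48 - t**2/128 + t/256 - log(4*t + 1)/1024 + C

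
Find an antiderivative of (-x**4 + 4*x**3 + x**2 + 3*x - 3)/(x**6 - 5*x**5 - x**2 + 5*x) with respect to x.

Factor the denominator: x*(x - 5)*(x - 1)*(x + 1)*(x**2 + 1).
Partial-fraction decomposition: (12*x - 5)/(26*(x**2 + 1)) + 5/(12*(x + 1)) - 1/(4*(x - 1)) - 11/(390*(x - 5)) - 3/(5*x).
Integrate each term; A/(x−a) gives A·log|x−a|; the (Bx+D)/(x²+p²) term gives a log and an atan.

-3*log(x)/5 - 11*log(x - 5)/390 - log(x - 1)/4 + 5*log(x + 1)/12 + 3*log(x**2 + 1)/13 - 5*atan(x)/26 + C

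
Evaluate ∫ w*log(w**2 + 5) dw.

w**2*log(w**2 + 5)/2 - w**2/2 + 5*log(w**2 + 5)/2 + C

Let u = w**2 + 5, so du = (2*w) dw.
The integral becomes (1/2)·∫ log(u) du; integrate by parts with u′=log(u), dv′=du.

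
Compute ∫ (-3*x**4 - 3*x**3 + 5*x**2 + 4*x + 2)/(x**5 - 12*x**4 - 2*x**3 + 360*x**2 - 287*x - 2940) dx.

55801*log(x - 7)/12100 - 701*log(x - 5)/96 + 127*log(x + 3)/800 - 170*log(x + 4)/363 + 7957/(220*x - 1540) + C

Factor the denominator: (x - 7)**2*(x - 5)*(x + 3)*(x + 4).
Partial-fraction decomposition: -170/(363*(x + 4)) + 127/(800*(x + 3)) - 701/(96*(x - 5)) + 55801/(12100*(x - 7)) - 7957/(220*(x - 7)**2).
Integrate each term; A/(x−a) gives A·log|x−a|; A/(x−a)² gives −A/(x−a).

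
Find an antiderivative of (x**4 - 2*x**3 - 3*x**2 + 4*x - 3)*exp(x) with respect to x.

(x**4 - 6*x**3 + 15*x**2 - 26*x + 23)*exp(x) + C

Use integration by parts with u = x**4 - 2*x**3 - 3*x**2 + 4*x - 3, dv = exp(x) dx, so v = exp(x).
Apply parts 4 times (tabular method): alternate signs, differentiate u down to 0, integrate dv up.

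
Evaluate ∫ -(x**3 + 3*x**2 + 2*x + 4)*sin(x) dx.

x**3*cos(x) - 3*x**2*sin(x) + 3*x**2*cos(x) - 6*x*sin(x) - 4*x*cos(x) + 4*sin(x) - 2*cos(x) + C

Use integration by parts with u = x**3 + 3*x**2 + 2*x + 4, dv = -sin(x) dx, so v = cos(x).
Apply parts 3 times (tabular method): alternate signs, differentiate u down to 0, integrate dv up.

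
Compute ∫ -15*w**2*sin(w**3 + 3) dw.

5*cos(w**3 + 3) + C

Let u = w**3 + 3, so du = (3*w**2) dw.
Rewriting, the integral becomes -5·∫ sin(u) du = -5·-cos(u).
Substituting back, u = w**3 + 3.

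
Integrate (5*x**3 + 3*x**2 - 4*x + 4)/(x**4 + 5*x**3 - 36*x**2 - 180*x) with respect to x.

-log(x)/45 + 146*log(x - 6)/99 - 526*log(x + 5)/55 + 118*log(x + 6)/9 + C

Factor the denominator: x*(x - 6)*(x + 5)*(x + 6).
Partial-fraction decomposition: 118/(9*(x + 6)) - 526/(55*(x + 5)) + 146/(99*(x - 6)) - 1/(45*x).
Integrate each term: A/(x−a) contributes A·log|x−a|.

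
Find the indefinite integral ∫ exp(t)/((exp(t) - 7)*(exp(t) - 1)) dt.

Let u = e^t, du = e^t dt.
The integral becomes ∫ du/((u-7)(u-1)); decompose into partial fractions.

log(exp(t) - 7)/6 - log(exp(t) - 1)/6 + C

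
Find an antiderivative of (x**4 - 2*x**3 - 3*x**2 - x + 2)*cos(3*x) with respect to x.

x**4*sin(3*x)/3 - 2*x**3*sin(3*x)/3 + 4*x**3*cos(3*x)/9 - 13*x**2*sin(3*x)/9 - 2*x**2*cos(3*x)/3 + x*sin(3*x)/9 - 26*x*cos(3*x)/27 + 80*sin(3*x)/81 + cos(3*x)/27 + C

Use integration by parts with u = x**4 - 2*x**3 - 3*x**2 - x + 2, dv = cos(3*x) dx, so v = sin(3*x)/3.
Apply parts 4 times (tabular method): alternate signs, differentiate u down to 0, integrate dv up.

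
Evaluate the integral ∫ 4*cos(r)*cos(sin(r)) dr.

4*sin(sin(r)) + C

Let u = sin(r), so du = (cos(r)) dr.
Rewriting, the integral becomes 4·∫ cos(u) du = 4·sin(u).
Substituting back, u = sin(r).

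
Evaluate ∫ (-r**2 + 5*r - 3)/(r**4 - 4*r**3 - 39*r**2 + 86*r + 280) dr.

-17*log(r - 7)/324 - log(r - 4)/162 - 17*log(r + 2)/162 + 53*log(r + 5)/324 + C

Factor the denominator: (r - 7)*(r - 4)*(r + 2)*(r + 5).
Partial-fraction decomposition: 53/(324*(r + 5)) - 17/(162*(r + 2)) - 1/(162*(r - 4)) - 17/(324*(r - 7)).
Integrate each term: A/(r−a) contributes A·log|r−a|.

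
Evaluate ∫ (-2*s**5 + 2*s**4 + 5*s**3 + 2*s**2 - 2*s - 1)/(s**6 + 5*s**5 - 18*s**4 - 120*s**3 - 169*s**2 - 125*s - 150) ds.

-271*log(s - 5)/910 - 67*log(s + 2)/105 + 67*log(s + 3)/20 - 3467*log(s + 5)/780 + log(s**2 + 1)/65 + atan(s)/26 + C

Factor the denominator: (s - 5)*(s + 2)*(s + 3)*(s + 5)*(s**2 + 1).
Partial-fraction decomposition: (4*s + 5)/(130*(s**2 + 1)) - 3467/(780*(s + 5)) + 67/(20*(s + 3)) - 67/(105*(s + 2)) - 271/(910*(s - 5)).
Integrate each term; A/(s−a) gives A·log|s−a|; the (Bs+D)/(s²+p²) term gives a log and an atan.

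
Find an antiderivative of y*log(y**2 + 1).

y**2*log(y**2 + 1)/2 - y**2/2 + log(y**2 + 1)/2 + C

Let u = y**2 + 1, so du = (2*y) dy.
The integral becomes (1/2)·∫ log(u) du; integrate by parts with u′=log(u), dv′=du.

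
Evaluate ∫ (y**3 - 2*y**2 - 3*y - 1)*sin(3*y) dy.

Use integration by parts with u = y**3 - 2*y**2 - 3*y - 1, dv = sin(3*y) dy, so v = -cos(3*y)/3.
Apply parts 3 times (tabular method): alternate signs, differentiate u down to 0, integrate dv up.

-y**3*cos(3*y)/3 + y**2*sin(3*y)/3 + 2*y**2*cos(3*y)/3 - 4*y*sin(3*y)/9 + 11*y*cos(3*y)/9 - 11*sin(3*y)/27 + 5*cos(3*y)/27 + C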